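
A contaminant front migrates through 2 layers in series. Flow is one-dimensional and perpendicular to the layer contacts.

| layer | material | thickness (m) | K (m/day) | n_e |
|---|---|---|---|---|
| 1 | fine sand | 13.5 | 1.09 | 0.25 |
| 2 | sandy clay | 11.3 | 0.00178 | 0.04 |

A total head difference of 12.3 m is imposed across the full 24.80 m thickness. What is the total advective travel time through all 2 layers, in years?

5.42

With flow normal to the layers, continuity requires the same specific discharge q through every layer.
Σ(b_i/K_i) = 13.5/1.09 + 11.3/0.00178 = 6361 d.
q = Δh / Σ(b_i/K_i) = 12.3 / 6361 = 0.001934 m/day.
In each layer the seepage velocity is v_i = q/n_i, so the layer transit time is t_i = b_i·n_i / q:
  layer 1 (fine sand): t_1 = 13.5 × 0.25 / 0.001934 = 1745 d
  layer 2 (sandy clay): t_2 = 11.3 × 0.04 / 0.001934 = 233.7 d
Total t = Σ t_i = 1979 days = 5.418 years.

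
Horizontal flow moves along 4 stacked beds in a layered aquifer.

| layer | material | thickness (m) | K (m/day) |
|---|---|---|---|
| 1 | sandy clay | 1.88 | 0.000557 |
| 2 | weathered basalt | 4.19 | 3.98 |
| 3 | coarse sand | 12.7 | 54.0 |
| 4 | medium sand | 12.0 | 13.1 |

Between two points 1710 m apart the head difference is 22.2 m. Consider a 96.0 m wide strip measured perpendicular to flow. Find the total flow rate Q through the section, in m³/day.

Flow is parallel to layering, so each bed carries its own Darcy discharge and the transmissivities add.
Σ(K_i·b_i) = 0.000557×1.88 + 3.98×4.19 + 54.0×12.7 + 13.1×12.0 = 859.7 m²/day.
Hydraulic gradient i = Δh / L = 22.2 / 1710 = 0.01298.
Q = Σ(K_i·b_i) · W · i = 859.7 × 96.0 × 0.01298 = 1071 m³/day.

1070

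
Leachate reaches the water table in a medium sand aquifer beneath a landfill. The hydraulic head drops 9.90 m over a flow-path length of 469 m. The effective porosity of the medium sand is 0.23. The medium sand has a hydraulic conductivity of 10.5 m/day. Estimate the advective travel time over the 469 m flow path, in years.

1.33

Hydraulic gradient i = Δh / L = 9.90 / 469 = 0.02111.
Darcy flux q = K · i = 10.50 × 0.02111 = 0.2216 m/day.
Seepage velocity v = q / n_e = 0.2216 / 0.23 = 0.9637 m/day.
Travel time t = L / v = 469 / 0.9637 = 486.7 days = 1.332 years.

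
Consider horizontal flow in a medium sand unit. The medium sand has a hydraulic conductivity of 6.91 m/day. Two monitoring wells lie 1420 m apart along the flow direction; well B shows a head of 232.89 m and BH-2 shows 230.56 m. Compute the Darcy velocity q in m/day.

Hydraulic gradient i = (232.89 − 230.56) / 1420 = 2.33 / 1420 = 0.001641.
Specific discharge q = K · i = 6.910 × 0.001641 = 0.01134 m/day.

0.0113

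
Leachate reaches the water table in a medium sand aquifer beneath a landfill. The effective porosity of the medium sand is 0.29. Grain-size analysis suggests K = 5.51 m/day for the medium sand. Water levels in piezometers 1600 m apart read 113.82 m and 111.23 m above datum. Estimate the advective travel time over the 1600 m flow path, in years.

142

Hydraulic gradient i = (113.82 − 111.23) / 1600 = 2.59 / 1600 = 0.001619.
Darcy flux q = K · i = 5.510 × 0.001619 = 0.008919 m/day.
Seepage velocity v = q / n_e = 0.008919 / 0.29 = 0.03076 m/day.
Travel time t = L / v = 1600 / 0.03076 = 52022 days = 142.4 years.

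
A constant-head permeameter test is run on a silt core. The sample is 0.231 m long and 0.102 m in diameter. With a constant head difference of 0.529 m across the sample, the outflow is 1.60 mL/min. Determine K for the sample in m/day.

0.123

Cross-sectional area A = π·(d/2)² = π × (0.102/2)² = 0.008171 m².
Convert discharge: 1.60 mL/min = 2.667e-08 m³/s.
Darcy's law rearranged: K = Q·L / (A·Δh) = 2.667e-08 × 0.231 / (0.008171 × 0.529) = 1.425e-06 m/s = 0.1231 m/day.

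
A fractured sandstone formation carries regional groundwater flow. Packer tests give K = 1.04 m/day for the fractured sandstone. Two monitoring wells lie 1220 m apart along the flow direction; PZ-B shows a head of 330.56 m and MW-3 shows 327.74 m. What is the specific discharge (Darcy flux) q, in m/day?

0.00240

Hydraulic gradient i = (330.56 − 327.74) / 1220 = 2.82 / 1220 = 0.002311.
Specific discharge q = K · i = 1.040 × 0.002311 = 0.002404 m/day.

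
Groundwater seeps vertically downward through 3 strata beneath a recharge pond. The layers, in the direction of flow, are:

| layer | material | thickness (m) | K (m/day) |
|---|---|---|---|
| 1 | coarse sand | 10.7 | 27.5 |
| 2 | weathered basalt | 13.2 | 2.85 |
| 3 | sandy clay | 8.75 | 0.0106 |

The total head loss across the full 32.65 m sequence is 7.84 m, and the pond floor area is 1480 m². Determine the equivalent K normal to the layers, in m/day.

Flow is perpendicular to layering, so the layers act in series and the equivalent K is the thickness-weighted harmonic mean.
Total thickness L = 10.7 + 13.2 + 8.75 = 32.65 m.
Σ(b_i/K_i) = 10.7/27.5 + 13.2/2.85 + 8.75/0.0106 = 830.5 d.
K_eq = L / Σ(b_i/K_i) = 32.65 / 830.5 = 0.03931 m/day.

0.0393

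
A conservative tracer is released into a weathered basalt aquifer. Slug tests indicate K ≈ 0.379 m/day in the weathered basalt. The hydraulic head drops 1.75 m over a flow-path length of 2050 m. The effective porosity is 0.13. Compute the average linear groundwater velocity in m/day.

0.00249

Hydraulic gradient i = Δh / L = 1.75 / 2050 = 0.0008537.
Darcy flux q = K · i = 0.3790 × 0.0008537 = 0.0003235 m/day.
Seepage velocity v = q / n_e = 0.0003235 / 0.13 = 0.002489 m/day.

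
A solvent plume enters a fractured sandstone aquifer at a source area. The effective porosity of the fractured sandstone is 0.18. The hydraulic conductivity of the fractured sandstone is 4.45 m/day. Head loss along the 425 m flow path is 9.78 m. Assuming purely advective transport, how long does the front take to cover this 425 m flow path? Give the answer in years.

2.05

Hydraulic gradient i = Δh / L = 9.78 / 425 = 0.02301.
Darcy flux q = K · i = 4.450 × 0.02301 = 0.1024 m/day.
Seepage velocity v = q / n_e = 0.1024 / 0.18 = 0.5689 m/day.
Travel time t = L / v = 425 / 0.5689 = 747.1 days = 2.045 years.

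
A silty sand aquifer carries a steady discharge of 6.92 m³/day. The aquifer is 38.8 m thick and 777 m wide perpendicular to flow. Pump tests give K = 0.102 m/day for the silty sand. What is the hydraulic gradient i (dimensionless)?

Cross-sectional area A = 777 × 38.8 = 30148 m².
From Q = K·A·i, i = Q / (K·A) = 6.92 / (0.1020 × 30148) = 0.002250.

0.00225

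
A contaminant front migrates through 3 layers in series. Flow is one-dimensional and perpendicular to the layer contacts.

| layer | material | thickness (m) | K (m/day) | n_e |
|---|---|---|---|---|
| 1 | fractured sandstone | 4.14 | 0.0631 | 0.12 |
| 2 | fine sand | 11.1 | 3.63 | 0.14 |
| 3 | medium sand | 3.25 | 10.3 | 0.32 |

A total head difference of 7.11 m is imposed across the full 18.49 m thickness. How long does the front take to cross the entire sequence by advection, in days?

30.0

With flow normal to the layers, continuity requires the same specific discharge q through every layer.
Σ(b_i/K_i) = 4.14/0.0631 + 11.1/3.63 + 3.25/10.3 = 68.98 d.
q = Δh / Σ(b_i/K_i) = 7.11 / 68.98 = 0.1031 m/day.
In each layer the seepage velocity is v_i = q/n_i, so the layer transit time is t_i = b_i·n_i / q:
  layer 1 (fractured sandstone): t_1 = 4.14 × 0.12 / 0.1031 = 4.820 d
  layer 2 (fine sand): t_2 = 11.1 × 0.14 / 0.1031 = 15.08 d
  layer 3 (medium sand): t_3 = 3.25 × 0.32 / 0.1031 = 10.09 d
Total t = Σ t_i = 29.99 days.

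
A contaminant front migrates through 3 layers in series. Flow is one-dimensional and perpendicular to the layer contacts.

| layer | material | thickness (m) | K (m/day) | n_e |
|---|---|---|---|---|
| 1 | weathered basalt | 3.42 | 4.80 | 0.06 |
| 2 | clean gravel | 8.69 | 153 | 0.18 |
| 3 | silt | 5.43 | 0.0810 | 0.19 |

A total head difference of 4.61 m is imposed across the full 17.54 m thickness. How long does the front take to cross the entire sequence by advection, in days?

With flow normal to the layers, continuity requires the same specific discharge q through every layer.
Σ(b_i/K_i) = 3.42/4.80 + 8.69/153 + 5.43/0.0810 = 67.81 d.
q = Δh / Σ(b_i/K_i) = 4.61 / 67.81 = 0.06799 m/day.
In each layer the seepage velocity is v_i = q/n_i, so the layer transit time is t_i = b_i·n_i / q:
  layer 1 (weathered basalt): t_1 = 3.42 × 0.06 / 0.06799 = 3.018 d
  layer 2 (clean gravel): t_2 = 8.69 × 0.18 / 0.06799 = 23.01 d
  layer 3 (silt): t_3 = 5.43 × 0.19 / 0.06799 = 15.17 d
Total t = Σ t_i = 41.20 days.

41.2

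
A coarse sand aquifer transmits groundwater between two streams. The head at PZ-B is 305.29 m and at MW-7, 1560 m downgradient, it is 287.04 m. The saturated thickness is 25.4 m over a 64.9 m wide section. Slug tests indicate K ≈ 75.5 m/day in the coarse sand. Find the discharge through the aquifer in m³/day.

Cross-sectional area A = 64.9 × 25.4 = 1648 m².
Hydraulic gradient i = (305.29 − 287.04) / 1560 = 18.25 / 1560 = 0.01170.
Darcy's law: Q = K · A · i = 75.50 × 1648 × 0.01170 = 1456 m³/day.

1460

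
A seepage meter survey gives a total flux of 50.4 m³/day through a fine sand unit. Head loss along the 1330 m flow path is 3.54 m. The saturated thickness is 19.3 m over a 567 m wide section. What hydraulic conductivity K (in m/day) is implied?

1.73

Cross-sectional area A = 567 × 19.3 = 10943 m².
Hydraulic gradient i = Δh / L = 3.54 / 1330 = 0.002662.
From Q = K·A·i, K = Q / (A·i) = 50.4 / (10943 × 0.002662) = 1.730 m/day.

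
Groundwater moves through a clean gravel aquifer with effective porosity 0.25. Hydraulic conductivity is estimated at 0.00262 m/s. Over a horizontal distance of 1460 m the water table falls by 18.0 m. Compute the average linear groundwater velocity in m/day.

11.2

Convert K: 0.00262 m/s × 86400 = 226.4 m/day.
Hydraulic gradient i = Δh / L = 18.0 / 1460 = 0.01233.
Darcy flux q = K · i = 226.4 × 0.01233 = 2.791 m/day.
Seepage velocity v = q / n_e = 2.791 / 0.25 = 11.16 m/day.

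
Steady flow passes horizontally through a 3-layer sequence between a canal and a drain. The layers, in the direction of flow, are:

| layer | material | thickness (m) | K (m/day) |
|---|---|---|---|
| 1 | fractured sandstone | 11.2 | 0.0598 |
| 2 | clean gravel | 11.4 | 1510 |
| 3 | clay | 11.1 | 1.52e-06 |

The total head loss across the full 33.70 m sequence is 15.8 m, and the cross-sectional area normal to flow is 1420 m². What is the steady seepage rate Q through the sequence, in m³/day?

0.00307

Flow is perpendicular to layering, so the layers act in series and the equivalent K is the thickness-weighted harmonic mean.
Total thickness L = 11.2 + 11.4 + 11.1 = 33.70 m.
Σ(b_i/K_i) = 11.2/0.0598 + 11.4/1510 + 11.1/1.52e-06 = 7.303e+06 d.
K_eq = L / Σ(b_i/K_i) = 33.70 / 7.303e+06 = 4.615e-06 m/day.
Q = K_eq · A · (Δh/L) = 4.615e-06 × 1420 × (15.8/33.70) = 0.003072 m³/day.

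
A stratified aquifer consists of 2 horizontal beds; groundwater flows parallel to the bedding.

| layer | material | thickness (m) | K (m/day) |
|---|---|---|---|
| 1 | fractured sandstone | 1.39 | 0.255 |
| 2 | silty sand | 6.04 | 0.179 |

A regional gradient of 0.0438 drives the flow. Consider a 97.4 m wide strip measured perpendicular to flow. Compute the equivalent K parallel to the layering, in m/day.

Flow is parallel to layering, so each bed carries its own Darcy discharge and the transmissivities add.
Σ(K_i·b_i) = 0.255×1.39 + 0.179×6.04 = 1.436 m²/day.
Total thickness b = 7.430 m, so K_eq = Σ(K_i·b_i)/b = 0.1932 m/day.

0.193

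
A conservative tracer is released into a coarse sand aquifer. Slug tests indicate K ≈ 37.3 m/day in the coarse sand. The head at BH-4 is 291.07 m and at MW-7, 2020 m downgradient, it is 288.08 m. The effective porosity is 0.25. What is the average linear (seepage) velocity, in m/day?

Hydraulic gradient i = (291.07 − 288.08) / 2020 = 2.99 / 2020 = 0.001480.
Darcy flux q = K · i = 37.30 × 0.001480 = 0.05521 m/day.
Seepage velocity v = q / n_e = 0.05521 / 0.25 = 0.2208 m/day.

0.221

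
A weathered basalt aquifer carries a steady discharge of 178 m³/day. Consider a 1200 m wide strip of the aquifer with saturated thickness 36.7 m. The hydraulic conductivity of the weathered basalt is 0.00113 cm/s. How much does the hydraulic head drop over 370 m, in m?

1.53

Convert K: 0.00113 cm/s × 864 = 0.9763 m/day.
Cross-sectional area A = 1200 × 36.7 = 44040 m².
From Q = K·A·i, i = Q / (K·A) = 178 / (0.9763 × 44040) = 0.004140.
Head loss Δh = i · L = 0.004140 × 370 = 1.532 m.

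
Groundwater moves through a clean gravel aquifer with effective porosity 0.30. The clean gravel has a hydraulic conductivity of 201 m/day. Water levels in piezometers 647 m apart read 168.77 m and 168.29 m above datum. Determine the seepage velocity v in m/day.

Hydraulic gradient i = (168.77 − 168.29) / 647 = 0.48 / 647 = 0.0007419.
Darcy flux q = K · i = 201.0 × 0.0007419 = 0.1491 m/day.
Seepage velocity v = q / n_e = 0.1491 / 0.30 = 0.4971 m/day.

0.497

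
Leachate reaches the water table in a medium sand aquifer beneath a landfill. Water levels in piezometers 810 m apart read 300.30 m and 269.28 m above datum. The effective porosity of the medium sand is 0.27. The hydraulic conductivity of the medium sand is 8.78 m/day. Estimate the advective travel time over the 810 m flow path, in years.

Hydraulic gradient i = (300.30 − 269.28) / 810 = 31.02 / 810 = 0.03830.
Darcy flux q = K · i = 8.780 × 0.03830 = 0.3362 m/day.
Seepage velocity v = q / n_e = 0.3362 / 0.27 = 1.245 m/day.
Travel time t = L / v = 810 / 1.245 = 650.4 days = 1.781 years.

1.78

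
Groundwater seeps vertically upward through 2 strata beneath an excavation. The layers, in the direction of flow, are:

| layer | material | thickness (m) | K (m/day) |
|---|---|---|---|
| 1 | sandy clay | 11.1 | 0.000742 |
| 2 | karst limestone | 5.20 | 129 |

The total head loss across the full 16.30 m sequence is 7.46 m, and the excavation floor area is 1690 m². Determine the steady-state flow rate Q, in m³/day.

0.843

Flow is perpendicular to layering, so the layers act in series and the equivalent K is the thickness-weighted harmonic mean.
Total thickness L = 11.1 + 5.20 = 16.30 m.
Σ(b_i/K_i) = 11.1/0.000742 + 5.20/129 = 14960 d.
K_eq = L / Σ(b_i/K_i) = 16.30 / 14960 = 0.001090 m/day.
Q = K_eq · A · (Δh/L) = 0.001090 × 1690 × (7.46/16.30) = 0.8428 m³/day.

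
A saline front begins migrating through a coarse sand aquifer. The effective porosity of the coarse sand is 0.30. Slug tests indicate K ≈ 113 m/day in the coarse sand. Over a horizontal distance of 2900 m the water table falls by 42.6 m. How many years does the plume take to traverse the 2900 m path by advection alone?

1.43

Hydraulic gradient i = Δh / L = 42.6 / 2900 = 0.01469.
Darcy flux q = K · i = 113.0 × 0.01469 = 1.660 m/day.
Seepage velocity v = q / n_e = 1.660 / 0.30 = 5.533 m/day.
Travel time t = L / v = 2900 / 5.533 = 524.1 days = 1.435 years.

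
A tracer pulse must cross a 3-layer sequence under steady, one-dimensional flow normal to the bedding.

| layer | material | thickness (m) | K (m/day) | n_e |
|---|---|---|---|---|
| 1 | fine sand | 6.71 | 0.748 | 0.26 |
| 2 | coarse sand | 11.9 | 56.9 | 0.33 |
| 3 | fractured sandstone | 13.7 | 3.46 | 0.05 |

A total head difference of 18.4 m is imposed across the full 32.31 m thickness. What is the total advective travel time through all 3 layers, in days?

With flow normal to the layers, continuity requires the same specific discharge q through every layer.
Σ(b_i/K_i) = 6.71/0.748 + 11.9/56.9 + 13.7/3.46 = 13.14 d.
q = Δh / Σ(b_i/K_i) = 18.4 / 13.14 = 1.400 m/day.
In each layer the seepage velocity is v_i = q/n_i, so the layer transit time is t_i = b_i·n_i / q:
  layer 1 (fine sand): t_1 = 6.71 × 0.26 / 1.400 = 1.246 d
  layer 2 (coarse sand): t_2 = 11.9 × 0.33 / 1.400 = 2.804 d
  layer 3 (fractured sandstone): t_3 = 13.7 × 0.05 / 1.400 = 0.4892 d
Total t = Σ t_i = 4.539 days.

4.54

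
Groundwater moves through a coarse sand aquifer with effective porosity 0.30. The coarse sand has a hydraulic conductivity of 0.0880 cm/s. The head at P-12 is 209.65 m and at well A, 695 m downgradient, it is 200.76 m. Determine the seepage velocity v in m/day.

3.24

Convert K: 0.0880 cm/s × 864 = 76.03 m/day.
Hydraulic gradient i = (209.65 − 200.76) / 695 = 8.89 / 695 = 0.01279.
Darcy flux q = K · i = 76.03 × 0.01279 = 0.9726 m/day.
Seepage velocity v = q / n_e = 0.9726 / 0.30 = 3.242 m/day.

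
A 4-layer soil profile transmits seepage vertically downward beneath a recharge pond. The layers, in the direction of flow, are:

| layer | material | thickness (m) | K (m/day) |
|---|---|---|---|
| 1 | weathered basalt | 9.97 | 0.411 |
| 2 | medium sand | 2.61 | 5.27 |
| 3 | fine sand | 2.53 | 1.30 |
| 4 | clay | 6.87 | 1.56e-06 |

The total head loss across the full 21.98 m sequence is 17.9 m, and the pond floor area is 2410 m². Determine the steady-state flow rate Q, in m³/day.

0.00980

Flow is perpendicular to layering, so the layers act in series and the equivalent K is the thickness-weighted harmonic mean.
Total thickness L = 9.97 + 2.61 + 2.53 + 6.87 = 21.98 m.
Σ(b_i/K_i) = 9.97/0.411 + 2.61/5.27 + 2.53/1.30 + 6.87/1.56e-06 = 4.404e+06 d.
K_eq = L / Σ(b_i/K_i) = 21.98 / 4.404e+06 = 4.991e-06 m/day.
Q = K_eq · A · (Δh/L) = 4.991e-06 × 2410 × (17.9/21.98) = 0.009796 m³/day.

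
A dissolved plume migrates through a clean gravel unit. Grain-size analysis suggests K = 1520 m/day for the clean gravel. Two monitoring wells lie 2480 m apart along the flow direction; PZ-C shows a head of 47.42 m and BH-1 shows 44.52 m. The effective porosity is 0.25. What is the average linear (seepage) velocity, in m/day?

7.11

Hydraulic gradient i = (47.42 − 44.52) / 2480 = 2.9 / 2480 = 0.001169.
Darcy flux q = K · i = 1520 × 0.001169 = 1.777 m/day.
Seepage velocity v = q / n_e = 1.777 / 0.25 = 7.110 m/day.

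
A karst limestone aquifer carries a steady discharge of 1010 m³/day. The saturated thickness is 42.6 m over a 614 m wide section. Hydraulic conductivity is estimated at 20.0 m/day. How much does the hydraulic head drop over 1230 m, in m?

2.37

Cross-sectional area A = 614 × 42.6 = 26156 m².
From Q = K·A·i, i = Q / (K·A) = 1010 / (20.00 × 26156) = 0.001931.
Head loss Δh = i · L = 0.001931 × 1230 = 2.375 m.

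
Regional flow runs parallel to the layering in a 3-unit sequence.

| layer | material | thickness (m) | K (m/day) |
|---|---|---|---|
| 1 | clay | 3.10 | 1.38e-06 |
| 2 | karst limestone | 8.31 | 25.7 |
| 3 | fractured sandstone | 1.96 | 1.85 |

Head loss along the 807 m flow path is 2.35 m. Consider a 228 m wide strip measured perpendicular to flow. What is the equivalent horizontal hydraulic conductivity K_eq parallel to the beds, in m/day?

16.2

Flow is parallel to layering, so each bed carries its own Darcy discharge and the transmissivities add.
Σ(K_i·b_i) = 1.38e-06×3.10 + 25.7×8.31 + 1.85×1.96 = 217.2 m²/day.
Total thickness b = 13.37 m, so K_eq = Σ(K_i·b_i)/b = 16.24 m/day.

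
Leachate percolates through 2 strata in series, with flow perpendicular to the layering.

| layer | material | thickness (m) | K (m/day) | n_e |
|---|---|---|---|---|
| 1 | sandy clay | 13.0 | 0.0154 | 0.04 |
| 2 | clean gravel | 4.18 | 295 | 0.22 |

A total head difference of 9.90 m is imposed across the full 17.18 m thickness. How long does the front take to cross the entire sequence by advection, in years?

0.336

With flow normal to the layers, continuity requires the same specific discharge q through every layer.
Σ(b_i/K_i) = 13.0/0.0154 + 4.18/295 = 844.2 d.
q = Δh / Σ(b_i/K_i) = 9.90 / 844.2 = 0.01173 m/day.
In each layer the seepage velocity is v_i = q/n_i, so the layer transit time is t_i = b_i·n_i / q:
  layer 1 (sandy clay): t_1 = 13.0 × 0.04 / 0.01173 = 44.34 d
  layer 2 (clean gravel): t_2 = 4.18 × 0.22 / 0.01173 = 78.41 d
Total t = Σ t_i = 122.8 days = 0.3361 years.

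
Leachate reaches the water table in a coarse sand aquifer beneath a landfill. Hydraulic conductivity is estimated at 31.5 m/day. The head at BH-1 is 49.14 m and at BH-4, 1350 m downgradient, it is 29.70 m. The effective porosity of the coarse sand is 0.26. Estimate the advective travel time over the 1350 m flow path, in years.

2.12

Hydraulic gradient i = (49.14 − 29.70) / 1350 = 19.44 / 1350 = 0.01440.
Darcy flux q = K · i = 31.50 × 0.01440 = 0.4536 m/day.
Seepage velocity v = q / n_e = 0.4536 / 0.26 = 1.745 m/day.
Travel time t = L / v = 1350 / 1.745 = 773.8 days = 2.119 years.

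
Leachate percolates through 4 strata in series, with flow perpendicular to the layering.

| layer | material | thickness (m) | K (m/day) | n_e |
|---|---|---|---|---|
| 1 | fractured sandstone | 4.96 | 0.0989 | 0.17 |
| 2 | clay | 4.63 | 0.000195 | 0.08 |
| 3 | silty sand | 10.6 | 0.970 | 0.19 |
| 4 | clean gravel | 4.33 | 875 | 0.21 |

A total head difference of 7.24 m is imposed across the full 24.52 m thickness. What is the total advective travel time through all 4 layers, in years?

With flow normal to the layers, continuity requires the same specific discharge q through every layer.
Σ(b_i/K_i) = 4.96/0.0989 + 4.63/0.000195 + 10.6/0.970 + 4.33/875 = 23805 d.
q = Δh / Σ(b_i/K_i) = 7.24 / 23805 = 0.0003041 m/day.
In each layer the seepage velocity is v_i = q/n_i, so the layer transit time is t_i = b_i·n_i / q:
  layer 1 (fractured sandstone): t_1 = 4.96 × 0.17 / 0.0003041 = 2772 d
  layer 2 (clay): t_2 = 4.63 × 0.08 / 0.0003041 = 1218 d
  layer 3 (silty sand): t_3 = 10.6 × 0.19 / 0.0003041 = 6622 d
  layer 4 (clean gravel): t_4 = 4.33 × 0.21 / 0.0003041 = 2990 d
Total t = Σ t_i = 13602 days = 37.24 years.

37.2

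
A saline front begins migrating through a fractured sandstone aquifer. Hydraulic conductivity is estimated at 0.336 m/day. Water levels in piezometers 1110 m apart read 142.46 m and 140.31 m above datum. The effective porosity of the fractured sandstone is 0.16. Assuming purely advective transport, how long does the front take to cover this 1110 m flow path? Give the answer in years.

Hydraulic gradient i = (142.46 − 140.31) / 1110 = 2.15 / 1110 = 0.001937.
Darcy flux q = K · i = 0.3360 × 0.001937 = 0.0006508 m/day.
Seepage velocity v = q / n_e = 0.0006508 / 0.16 = 0.004068 m/day.
Travel time t = L / v = 1110 / 0.004068 = 2.729e+05 days = 747.1 years.

747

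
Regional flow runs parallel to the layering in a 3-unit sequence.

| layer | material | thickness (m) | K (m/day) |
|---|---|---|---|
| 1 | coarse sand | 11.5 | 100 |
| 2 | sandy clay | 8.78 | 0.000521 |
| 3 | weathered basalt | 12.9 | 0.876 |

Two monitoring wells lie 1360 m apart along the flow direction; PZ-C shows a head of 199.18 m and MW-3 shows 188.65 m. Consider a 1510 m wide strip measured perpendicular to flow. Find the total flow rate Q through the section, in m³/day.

13600

Flow is parallel to layering, so each bed carries its own Darcy discharge and the transmissivities add.
Σ(K_i·b_i) = 100×11.5 + 0.000521×8.78 + 0.876×12.9 = 1161 m²/day.
Hydraulic gradient i = (199.18 − 188.65) / 1360 = 10.53 / 1360 = 0.007743.
Q = Σ(K_i·b_i) · W · i = 1161 × 1510 × 0.007743 = 13577 m³/day.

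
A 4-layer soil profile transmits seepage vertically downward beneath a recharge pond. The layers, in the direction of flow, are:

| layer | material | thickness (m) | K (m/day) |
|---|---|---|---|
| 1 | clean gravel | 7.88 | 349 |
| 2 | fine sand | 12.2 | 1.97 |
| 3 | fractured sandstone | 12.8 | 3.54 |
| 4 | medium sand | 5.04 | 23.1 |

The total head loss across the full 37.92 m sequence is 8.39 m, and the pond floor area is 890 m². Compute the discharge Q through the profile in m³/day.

743

Flow is perpendicular to layering, so the layers act in series and the equivalent K is the thickness-weighted harmonic mean.
Total thickness L = 7.88 + 12.2 + 12.8 + 5.04 = 37.92 m.
Σ(b_i/K_i) = 7.88/349 + 12.2/1.97 + 12.8/3.54 + 5.04/23.1 = 10.05 d.
K_eq = L / Σ(b_i/K_i) = 37.92 / 10.05 = 3.773 m/day.
Q = K_eq · A · (Δh/L) = 3.773 × 890 × (8.39/37.92) = 743.0 m³/day.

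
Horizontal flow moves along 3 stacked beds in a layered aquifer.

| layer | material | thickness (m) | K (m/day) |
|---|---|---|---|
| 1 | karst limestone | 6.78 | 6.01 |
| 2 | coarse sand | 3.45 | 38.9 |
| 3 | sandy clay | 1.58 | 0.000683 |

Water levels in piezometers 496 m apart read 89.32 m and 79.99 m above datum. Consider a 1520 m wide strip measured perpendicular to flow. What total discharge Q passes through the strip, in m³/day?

5000

Flow is parallel to layering, so each bed carries its own Darcy discharge and the transmissivities add.
Σ(K_i·b_i) = 6.01×6.78 + 38.9×3.45 + 0.000683×1.58 = 175.0 m²/day.
Hydraulic gradient i = (89.32 − 79.99) / 496 = 9.33 / 496 = 0.01881.
Q = Σ(K_i·b_i) · W · i = 175.0 × 1520 × 0.01881 = 5002 m³/day.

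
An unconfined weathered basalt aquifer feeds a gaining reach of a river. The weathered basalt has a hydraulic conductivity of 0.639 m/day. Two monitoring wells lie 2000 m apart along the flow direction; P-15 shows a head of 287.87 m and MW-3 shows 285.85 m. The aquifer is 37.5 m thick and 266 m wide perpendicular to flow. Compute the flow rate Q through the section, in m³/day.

6.44

Cross-sectional area A = 266 × 37.5 = 9975 m².
Hydraulic gradient i = (287.87 − 285.85) / 2000 = 2.02 / 2000 = 0.001010.
Darcy's law: Q = K · A · i = 0.6390 × 9975 × 0.001010 = 6.438 m³/day.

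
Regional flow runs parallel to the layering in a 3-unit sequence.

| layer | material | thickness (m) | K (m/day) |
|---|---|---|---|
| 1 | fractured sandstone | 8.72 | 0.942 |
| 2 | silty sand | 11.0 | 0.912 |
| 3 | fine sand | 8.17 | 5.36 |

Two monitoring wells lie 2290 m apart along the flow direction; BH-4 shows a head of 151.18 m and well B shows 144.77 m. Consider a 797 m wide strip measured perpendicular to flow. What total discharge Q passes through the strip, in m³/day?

Flow is parallel to layering, so each bed carries its own Darcy discharge and the transmissivities add.
Σ(K_i·b_i) = 0.942×8.72 + 0.912×11.0 + 5.36×8.17 = 62.04 m²/day.
Hydraulic gradient i = (151.18 − 144.77) / 2290 = 6.41 / 2290 = 0.002799.
Q = Σ(K_i·b_i) · W · i = 62.04 × 797 × 0.002799 = 138.4 m³/day.

138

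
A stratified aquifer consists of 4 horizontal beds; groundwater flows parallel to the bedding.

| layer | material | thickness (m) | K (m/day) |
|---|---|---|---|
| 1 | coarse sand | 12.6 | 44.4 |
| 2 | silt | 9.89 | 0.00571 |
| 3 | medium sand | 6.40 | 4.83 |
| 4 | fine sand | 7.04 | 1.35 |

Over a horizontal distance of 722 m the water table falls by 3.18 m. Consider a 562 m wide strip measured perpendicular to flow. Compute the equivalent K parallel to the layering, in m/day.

16.7

Flow is parallel to layering, so each bed carries its own Darcy discharge and the transmissivities add.
Σ(K_i·b_i) = 44.4×12.6 + 0.00571×9.89 + 4.83×6.40 + 1.35×7.04 = 599.9 m²/day.
Total thickness b = 35.93 m, so K_eq = Σ(K_i·b_i)/b = 16.70 m/day.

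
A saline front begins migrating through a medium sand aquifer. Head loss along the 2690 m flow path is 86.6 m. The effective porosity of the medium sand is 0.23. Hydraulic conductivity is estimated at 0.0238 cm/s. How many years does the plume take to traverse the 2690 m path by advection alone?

2.56

Convert K: 0.0238 cm/s × 864 = 20.56 m/day.
Hydraulic gradient i = Δh / L = 86.6 / 2690 = 0.03219.
Darcy flux q = K · i = 20.56 × 0.03219 = 0.6620 m/day.
Seepage velocity v = q / n_e = 0.6620 / 0.23 = 2.878 m/day.
Travel time t = L / v = 2690 / 2.878 = 934.6 days = 2.559 years.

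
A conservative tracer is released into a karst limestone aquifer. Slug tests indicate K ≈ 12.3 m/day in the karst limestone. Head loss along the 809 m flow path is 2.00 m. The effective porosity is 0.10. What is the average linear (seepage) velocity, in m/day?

Hydraulic gradient i = Δh / L = 2.00 / 809 = 0.002472.
Darcy flux q = K · i = 12.30 × 0.002472 = 0.03041 m/day.
Seepage velocity v = q / n_e = 0.03041 / 0.10 = 0.3041 m/day.

0.304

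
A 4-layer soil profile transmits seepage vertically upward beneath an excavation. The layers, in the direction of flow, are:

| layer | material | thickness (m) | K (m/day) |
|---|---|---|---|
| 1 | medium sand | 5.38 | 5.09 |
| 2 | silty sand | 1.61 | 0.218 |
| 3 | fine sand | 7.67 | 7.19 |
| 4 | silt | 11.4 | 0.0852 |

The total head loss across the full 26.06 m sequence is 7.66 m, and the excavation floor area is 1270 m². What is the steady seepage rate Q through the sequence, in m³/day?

67.9

Flow is perpendicular to layering, so the layers act in series and the equivalent K is the thickness-weighted harmonic mean.
Total thickness L = 5.38 + 1.61 + 7.67 + 11.4 = 26.06 m.
Σ(b_i/K_i) = 5.38/5.09 + 1.61/0.218 + 7.67/7.19 + 11.4/0.0852 = 143.3 d.
K_eq = L / Σ(b_i/K_i) = 26.06 / 143.3 = 0.1818 m/day.
Q = K_eq · A · (Δh/L) = 0.1818 × 1270 × (7.66/26.06) = 67.88 m³/day.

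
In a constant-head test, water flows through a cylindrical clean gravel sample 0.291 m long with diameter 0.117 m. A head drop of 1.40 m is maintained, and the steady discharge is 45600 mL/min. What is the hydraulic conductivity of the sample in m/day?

Cross-sectional area A = π·(d/2)² = π × (0.117/2)² = 0.01075 m².
Convert discharge: 45600 mL/min = 0.0007600 m³/s.
Darcy's law rearranged: K = Q·L / (A·Δh) = 0.0007600 × 0.291 / (0.01075 × 1.40) = 0.01469 m/s = 1269 m/day.

1270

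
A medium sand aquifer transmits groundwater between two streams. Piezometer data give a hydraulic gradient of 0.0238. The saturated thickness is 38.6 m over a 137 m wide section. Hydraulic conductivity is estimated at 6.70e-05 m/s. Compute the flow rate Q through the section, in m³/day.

Convert K: 6.70e-05 m/s × 86400 = 5.789 m/day.
Cross-sectional area A = 137 × 38.6 = 5288 m².
Hydraulic gradient i = 0.0238.
Darcy's law: Q = K · A · i = 5.789 × 5288 × 0.02380 = 728.6 m³/day.

729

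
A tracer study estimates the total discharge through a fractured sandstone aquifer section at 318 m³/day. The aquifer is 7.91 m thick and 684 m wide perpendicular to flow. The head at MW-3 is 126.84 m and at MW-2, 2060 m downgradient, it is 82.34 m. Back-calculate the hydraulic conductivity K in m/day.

Cross-sectional area A = 684 × 7.91 = 5410 m².
Hydraulic gradient i = (126.84 − 82.34) / 2060 = 44.5 / 2060 = 0.02160.
From Q = K·A·i, K = Q / (A·i) = 318 / (5410 × 0.02160) = 2.721 m/day.

2.72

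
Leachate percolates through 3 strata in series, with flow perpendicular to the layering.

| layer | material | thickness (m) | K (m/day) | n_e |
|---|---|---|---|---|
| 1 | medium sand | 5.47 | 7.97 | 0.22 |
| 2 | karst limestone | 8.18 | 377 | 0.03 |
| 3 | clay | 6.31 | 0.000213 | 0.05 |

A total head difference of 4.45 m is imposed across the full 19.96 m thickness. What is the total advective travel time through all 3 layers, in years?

32.2

With flow normal to the layers, continuity requires the same specific discharge q through every layer.
Σ(b_i/K_i) = 5.47/7.97 + 8.18/377 + 6.31/0.000213 = 29625 d.
q = Δh / Σ(b_i/K_i) = 4.45 / 29625 = 0.0001502 m/day.
In each layer the seepage velocity is v_i = q/n_i, so the layer transit time is t_i = b_i·n_i / q:
  layer 1 (medium sand): t_1 = 5.47 × 0.22 / 0.0001502 = 8011 d
  layer 2 (karst limestone): t_2 = 8.18 × 0.03 / 0.0001502 = 1634 d
  layer 3 (clay): t_3 = 6.31 × 0.05 / 0.0001502 = 2100 d
Total t = Σ t_i = 11746 days = 32.16 years.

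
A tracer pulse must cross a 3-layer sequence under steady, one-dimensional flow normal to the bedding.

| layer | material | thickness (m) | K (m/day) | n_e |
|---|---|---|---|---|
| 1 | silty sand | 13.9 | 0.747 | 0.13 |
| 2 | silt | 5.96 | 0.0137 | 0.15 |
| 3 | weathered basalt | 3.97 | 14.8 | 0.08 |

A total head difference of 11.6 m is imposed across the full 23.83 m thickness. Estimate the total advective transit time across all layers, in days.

118

With flow normal to the layers, continuity requires the same specific discharge q through every layer.
Σ(b_i/K_i) = 13.9/0.747 + 5.96/0.0137 + 3.97/14.8 = 453.9 d.
q = Δh / Σ(b_i/K_i) = 11.6 / 453.9 = 0.02556 m/day.
In each layer the seepage velocity is v_i = q/n_i, so the layer transit time is t_i = b_i·n_i / q:
  layer 1 (silty sand): t_1 = 13.9 × 0.13 / 0.02556 = 70.71 d
  layer 2 (silt): t_2 = 5.96 × 0.15 / 0.02556 = 34.98 d
  layer 3 (weathered basalt): t_3 = 3.97 × 0.08 / 0.02556 = 12.43 d
Total t = Σ t_i = 118.1 days.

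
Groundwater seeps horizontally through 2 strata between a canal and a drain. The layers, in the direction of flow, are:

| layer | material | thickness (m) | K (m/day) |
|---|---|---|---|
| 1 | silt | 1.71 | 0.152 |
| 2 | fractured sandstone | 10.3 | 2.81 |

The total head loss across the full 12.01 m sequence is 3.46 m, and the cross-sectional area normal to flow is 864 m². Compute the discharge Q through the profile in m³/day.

Flow is perpendicular to layering, so the layers act in series and the equivalent K is the thickness-weighted harmonic mean.
Total thickness L = 1.71 + 10.3 = 12.01 m.
Σ(b_i/K_i) = 1.71/0.152 + 10.3/2.81 = 14.92 d.
K_eq = L / Σ(b_i/K_i) = 12.01 / 14.92 = 0.8052 m/day.
Q = K_eq · A · (Δh/L) = 0.8052 × 864 × (3.46/12.01) = 200.4 m³/day.

200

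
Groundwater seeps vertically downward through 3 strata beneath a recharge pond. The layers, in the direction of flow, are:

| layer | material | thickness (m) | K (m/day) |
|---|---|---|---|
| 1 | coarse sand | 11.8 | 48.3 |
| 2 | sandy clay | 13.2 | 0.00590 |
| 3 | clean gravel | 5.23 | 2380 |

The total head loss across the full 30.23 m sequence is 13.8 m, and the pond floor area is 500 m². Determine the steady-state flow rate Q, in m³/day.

3.08

Flow is perpendicular to layering, so the layers act in series and the equivalent K is the thickness-weighted harmonic mean.
Total thickness L = 11.8 + 13.2 + 5.23 = 30.23 m.
Σ(b_i/K_i) = 11.8/48.3 + 13.2/0.00590 + 5.23/2380 = 2238 d.
K_eq = L / Σ(b_i/K_i) = 30.23 / 2238 = 0.01351 m/day.
Q = K_eq · A · (Δh/L) = 0.01351 × 500 × (13.8/30.23) = 3.084 m³/day.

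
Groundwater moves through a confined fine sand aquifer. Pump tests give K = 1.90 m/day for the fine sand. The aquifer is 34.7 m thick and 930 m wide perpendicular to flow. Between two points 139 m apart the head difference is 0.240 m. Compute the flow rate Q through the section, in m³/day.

Cross-sectional area A = 930 × 34.7 = 32271 m².
Hydraulic gradient i = Δh / L = 0.240 / 139 = 0.001727.
Darcy's law: Q = K · A · i = 1.900 × 32271 × 0.001727 = 105.9 m³/day.

106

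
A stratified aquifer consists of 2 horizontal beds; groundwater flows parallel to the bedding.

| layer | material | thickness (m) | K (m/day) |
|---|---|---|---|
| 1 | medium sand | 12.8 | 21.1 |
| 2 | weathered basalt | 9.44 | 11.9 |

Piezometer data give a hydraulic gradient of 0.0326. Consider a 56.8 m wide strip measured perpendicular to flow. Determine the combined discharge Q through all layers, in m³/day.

Flow is parallel to layering, so each bed carries its own Darcy discharge and the transmissivities add.
Σ(K_i·b_i) = 21.1×12.8 + 11.9×9.44 = 382.4 m²/day.
Hydraulic gradient i = 0.0326.
Q = Σ(K_i·b_i) · W · i = 382.4 × 56.8 × 0.03260 = 708.1 m³/day.

708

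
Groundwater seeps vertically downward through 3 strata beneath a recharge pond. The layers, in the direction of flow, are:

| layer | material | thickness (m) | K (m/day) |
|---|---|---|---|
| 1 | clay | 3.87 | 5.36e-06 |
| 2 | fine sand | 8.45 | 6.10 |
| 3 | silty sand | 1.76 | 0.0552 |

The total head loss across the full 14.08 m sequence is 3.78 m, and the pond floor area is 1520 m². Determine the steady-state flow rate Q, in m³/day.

Flow is perpendicular to layering, so the layers act in series and the equivalent K is the thickness-weighted harmonic mean.
Total thickness L = 3.87 + 8.45 + 1.76 = 14.08 m.
Σ(b_i/K_i) = 3.87/5.36e-06 + 8.45/6.10 + 1.76/0.0552 = 7.220e+05 d.
K_eq = L / Σ(b_i/K_i) = 14.08 / 7.220e+05 = 1.950e-05 m/day.
Q = K_eq · A · (Δh/L) = 1.950e-05 × 1520 × (3.78/14.08) = 0.007957 m³/day.

0.00796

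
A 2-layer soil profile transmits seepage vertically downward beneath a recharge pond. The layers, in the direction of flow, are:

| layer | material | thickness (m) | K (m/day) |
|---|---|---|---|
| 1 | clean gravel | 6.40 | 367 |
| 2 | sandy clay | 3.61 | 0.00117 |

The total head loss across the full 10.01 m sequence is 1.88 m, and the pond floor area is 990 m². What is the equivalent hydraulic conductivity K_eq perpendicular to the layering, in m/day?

0.00324

Flow is perpendicular to layering, so the layers act in series and the equivalent K is the thickness-weighted harmonic mean.
Total thickness L = 6.40 + 3.61 = 10.01 m.
Σ(b_i/K_i) = 6.40/367 + 3.61/0.00117 = 3085 d.
K_eq = L / Σ(b_i/K_i) = 10.01 / 3085 = 0.003244 m/day.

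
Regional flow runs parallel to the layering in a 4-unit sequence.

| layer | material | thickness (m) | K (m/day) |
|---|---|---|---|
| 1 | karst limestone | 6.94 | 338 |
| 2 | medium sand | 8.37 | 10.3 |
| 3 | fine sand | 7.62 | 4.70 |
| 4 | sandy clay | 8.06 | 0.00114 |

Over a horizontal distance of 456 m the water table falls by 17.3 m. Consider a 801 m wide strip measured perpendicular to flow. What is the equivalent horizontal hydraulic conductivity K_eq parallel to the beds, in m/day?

Flow is parallel to layering, so each bed carries its own Darcy discharge and the transmissivities add.
Σ(K_i·b_i) = 338×6.94 + 10.3×8.37 + 4.70×7.62 + 0.00114×8.06 = 2468 m²/day.
Total thickness b = 30.99 m, so K_eq = Σ(K_i·b_i)/b = 79.63 m/day.

79.6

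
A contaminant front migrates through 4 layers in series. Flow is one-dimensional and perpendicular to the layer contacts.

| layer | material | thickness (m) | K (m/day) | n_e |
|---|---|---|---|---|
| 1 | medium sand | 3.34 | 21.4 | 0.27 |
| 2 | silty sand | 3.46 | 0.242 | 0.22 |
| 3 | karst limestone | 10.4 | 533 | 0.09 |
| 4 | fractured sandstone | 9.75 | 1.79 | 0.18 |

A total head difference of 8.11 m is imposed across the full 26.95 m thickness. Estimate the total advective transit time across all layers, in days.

10.7

With flow normal to the layers, continuity requires the same specific discharge q through every layer.
Σ(b_i/K_i) = 3.34/21.4 + 3.46/0.242 + 10.4/533 + 9.75/1.79 = 19.92 d.
q = Δh / Σ(b_i/K_i) = 8.11 / 19.92 = 0.4071 m/day.
In each layer the seepage velocity is v_i = q/n_i, so the layer transit time is t_i = b_i·n_i / q:
  layer 1 (medium sand): t_1 = 3.34 × 0.27 / 0.4071 = 2.215 d
  layer 2 (silty sand): t_2 = 3.46 × 0.22 / 0.4071 = 1.870 d
  layer 3 (karst limestone): t_3 = 10.4 × 0.09 / 0.4071 = 2.299 d
  layer 4 (fractured sandstone): t_4 = 9.75 × 0.18 / 0.4071 = 4.311 d
Total t = Σ t_i = 10.69 days.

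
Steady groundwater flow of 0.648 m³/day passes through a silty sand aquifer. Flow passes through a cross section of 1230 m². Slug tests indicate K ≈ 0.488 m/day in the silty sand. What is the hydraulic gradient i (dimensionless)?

0.00108

From Q = K·A·i, i = Q / (K·A) = 0.648 / (0.4880 × 1230) = 0.001080.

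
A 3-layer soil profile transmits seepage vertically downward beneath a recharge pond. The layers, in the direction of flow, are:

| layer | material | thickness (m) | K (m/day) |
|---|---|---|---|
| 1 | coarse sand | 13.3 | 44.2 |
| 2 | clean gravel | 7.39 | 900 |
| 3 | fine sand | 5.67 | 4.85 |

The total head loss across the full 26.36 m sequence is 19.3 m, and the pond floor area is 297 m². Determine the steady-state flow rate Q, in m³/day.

3880

Flow is perpendicular to layering, so the layers act in series and the equivalent K is the thickness-weighted harmonic mean.
Total thickness L = 13.3 + 7.39 + 5.67 = 26.36 m.
Σ(b_i/K_i) = 13.3/44.2 + 7.39/900 + 5.67/4.85 = 1.478 d.
K_eq = L / Σ(b_i/K_i) = 26.36 / 1.478 = 17.83 m/day.
Q = K_eq · A · (Δh/L) = 17.83 × 297 × (19.3/26.36) = 3878 m³/day.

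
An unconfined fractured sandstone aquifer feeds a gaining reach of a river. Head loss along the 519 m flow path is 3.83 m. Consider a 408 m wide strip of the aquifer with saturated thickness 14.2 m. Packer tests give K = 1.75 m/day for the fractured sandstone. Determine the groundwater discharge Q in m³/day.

74.8

Cross-sectional area A = 408 × 14.2 = 5794 m².
Hydraulic gradient i = Δh / L = 3.83 / 519 = 0.007380.
Darcy's law: Q = K · A · i = 1.750 × 5794 × 0.007380 = 74.82 m³/day.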